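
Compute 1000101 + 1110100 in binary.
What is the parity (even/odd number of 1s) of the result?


1000101 = 69
1110100 = 116
Sum = 185 = 10111001
1s count = 5

odd parity (5 ones in 10111001)


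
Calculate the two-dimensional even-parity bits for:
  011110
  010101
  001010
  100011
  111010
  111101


Row parities: 010101
Column parities: 100101

Row P: 010101, Col P: 100101, Corner: 1


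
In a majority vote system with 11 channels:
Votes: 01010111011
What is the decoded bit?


Ones: 7 out of 11
Threshold: 6

1 (7/11 voted 1)


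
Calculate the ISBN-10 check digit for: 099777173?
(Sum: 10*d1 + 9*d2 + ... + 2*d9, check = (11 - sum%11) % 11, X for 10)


Weighted sum: 310
310 mod 11 = 2

Check digit: 9


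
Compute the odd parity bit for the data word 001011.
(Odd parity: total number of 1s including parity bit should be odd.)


Number of 1s in data: 3
Parity bit: 0

0


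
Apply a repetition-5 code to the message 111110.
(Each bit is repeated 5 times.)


Each bit -> 5 copies

111111111111111111111111100000


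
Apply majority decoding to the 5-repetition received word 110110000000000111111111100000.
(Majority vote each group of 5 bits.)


Groups: 11011, 00000, 00000, 11111, 11111, 00000
Majority votes: 100110

100110


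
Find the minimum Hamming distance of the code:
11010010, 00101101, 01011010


Comparing all pairs, minimum distance: 2
Can detect 1 errors, correct 0 errors

2


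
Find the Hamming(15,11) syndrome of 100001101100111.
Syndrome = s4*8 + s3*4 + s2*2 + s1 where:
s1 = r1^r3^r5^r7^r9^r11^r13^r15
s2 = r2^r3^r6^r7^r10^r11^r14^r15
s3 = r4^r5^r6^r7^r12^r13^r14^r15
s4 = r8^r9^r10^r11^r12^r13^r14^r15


s1=1, s2=1, s3=1, s4=1

Syndrome = 15 (error at position 15)


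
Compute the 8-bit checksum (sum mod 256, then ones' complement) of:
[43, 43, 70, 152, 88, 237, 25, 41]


Sum = 699 mod 256 = 187
Complement = 68

68


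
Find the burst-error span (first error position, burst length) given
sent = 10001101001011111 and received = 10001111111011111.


XOR: 00000010110000000

Burst at position 6, length 4


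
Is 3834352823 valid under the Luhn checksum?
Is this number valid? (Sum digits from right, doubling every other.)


Luhn sum = 54
54 mod 10 = 4

Invalid (Luhn sum mod 10 = 4)


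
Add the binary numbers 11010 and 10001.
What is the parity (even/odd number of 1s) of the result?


11010 = 26
10001 = 17
Sum = 43 = 101011
1s count = 4

even parity (4 ones in 101011)


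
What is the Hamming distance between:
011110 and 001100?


XOR: 010010
Count of 1s: 2

2


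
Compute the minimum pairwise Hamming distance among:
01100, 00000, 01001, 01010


Comparing all pairs, minimum distance: 2
Can detect 1 errors, correct 0 errors

2


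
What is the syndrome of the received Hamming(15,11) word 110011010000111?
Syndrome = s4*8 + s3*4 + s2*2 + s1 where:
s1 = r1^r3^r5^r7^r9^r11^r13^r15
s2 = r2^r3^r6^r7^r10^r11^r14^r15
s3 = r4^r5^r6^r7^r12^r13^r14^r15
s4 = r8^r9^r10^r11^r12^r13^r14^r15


s1=0, s2=0, s3=1, s4=0

Syndrome = 4 (error at position 4)


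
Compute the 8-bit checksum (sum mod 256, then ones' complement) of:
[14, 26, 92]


Sum = 132 mod 256 = 132
Complement = 123

123


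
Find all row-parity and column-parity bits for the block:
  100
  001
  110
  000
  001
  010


Row parities: 110011
Column parities: 000

Row P: 110011, Col P: 000, Corner: 0


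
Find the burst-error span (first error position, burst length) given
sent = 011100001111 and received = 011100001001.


XOR: 000000000110

Burst at position 9, length 2


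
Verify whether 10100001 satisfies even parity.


Number of 1s: 3

No, parity error (3 ones)


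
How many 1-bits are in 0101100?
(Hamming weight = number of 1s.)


Counting 1s in 0101100

3


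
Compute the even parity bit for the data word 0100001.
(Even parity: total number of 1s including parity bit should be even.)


Number of 1s in data: 2
Parity bit: 0

0


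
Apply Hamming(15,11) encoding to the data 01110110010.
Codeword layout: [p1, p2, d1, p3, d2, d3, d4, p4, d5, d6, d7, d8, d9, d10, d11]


Parity bits: p1=1, p2=1, p3=0, p4=1

110011110110010


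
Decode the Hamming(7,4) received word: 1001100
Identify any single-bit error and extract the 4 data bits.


Syndrome = 0: no error detected

Data: 0100 (no errors)


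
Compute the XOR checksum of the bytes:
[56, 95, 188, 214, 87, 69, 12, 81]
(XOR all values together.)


XOR chain: 56 ^ 95 ^ 188 ^ 214 ^ 87 ^ 69 ^ 12 ^ 81 = 66

66


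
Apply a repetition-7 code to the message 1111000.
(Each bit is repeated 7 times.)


Each bit -> 7 copies

1111111111111111111111111111000000000000000000000


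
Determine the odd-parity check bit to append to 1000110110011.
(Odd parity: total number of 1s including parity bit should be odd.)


Number of 1s in data: 7
Parity bit: 0

0


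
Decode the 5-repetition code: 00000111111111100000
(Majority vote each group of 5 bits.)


Groups: 00000, 11111, 11111, 00000
Majority votes: 0110

0110


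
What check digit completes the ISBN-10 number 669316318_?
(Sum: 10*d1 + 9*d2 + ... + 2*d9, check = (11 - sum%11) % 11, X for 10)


Weighted sum: 274
274 mod 11 = 10

Check digit: 1


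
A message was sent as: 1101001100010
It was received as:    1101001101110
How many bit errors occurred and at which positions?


XOR: 0000000001100

2 error(s) at position(s): 9, 10


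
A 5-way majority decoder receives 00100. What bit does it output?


Ones: 1 out of 5
Threshold: 3

0 (1/5 voted 1)


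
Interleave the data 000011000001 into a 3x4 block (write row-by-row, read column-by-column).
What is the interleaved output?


Matrix:
  0000
  1100
  0001
Read columns: 010010000001

010010000001


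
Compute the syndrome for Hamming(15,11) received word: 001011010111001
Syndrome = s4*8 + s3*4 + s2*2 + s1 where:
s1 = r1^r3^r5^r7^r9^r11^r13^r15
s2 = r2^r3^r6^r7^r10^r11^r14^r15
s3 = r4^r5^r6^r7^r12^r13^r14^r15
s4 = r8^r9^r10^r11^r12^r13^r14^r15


s1=0, s2=1, s3=0, s4=1

Syndrome = 10 (error at position 10)


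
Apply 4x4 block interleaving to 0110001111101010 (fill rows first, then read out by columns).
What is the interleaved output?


Matrix:
  0110
  0011
  1110
  1010
Read columns: 0011101011110100

0011101011110100


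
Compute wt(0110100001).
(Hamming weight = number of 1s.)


Counting 1s in 0110100001

4


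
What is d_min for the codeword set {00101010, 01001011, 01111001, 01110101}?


Comparing all pairs, minimum distance: 2
Can detect 1 errors, correct 0 errors

2


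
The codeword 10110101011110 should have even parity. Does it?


Number of 1s: 9

No, parity error (9 ones)


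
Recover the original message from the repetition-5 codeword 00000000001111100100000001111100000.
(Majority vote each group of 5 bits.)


Groups: 00000, 00000, 11111, 00100, 00000, 11111, 00000
Majority votes: 0010010

0010010


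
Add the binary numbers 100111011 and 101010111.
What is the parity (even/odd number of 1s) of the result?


100111011 = 315
101010111 = 343
Sum = 658 = 1010010010
1s count = 4

even parity (4 ones in 1010010010)


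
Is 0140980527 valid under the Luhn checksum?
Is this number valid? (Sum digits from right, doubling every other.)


Luhn sum = 42
42 mod 10 = 2

Invalid (Luhn sum mod 10 = 2)


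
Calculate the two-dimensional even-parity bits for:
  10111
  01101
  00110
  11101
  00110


Row parities: 01000
Column parities: 00111

Row P: 01000, Col P: 00111, Corner: 1


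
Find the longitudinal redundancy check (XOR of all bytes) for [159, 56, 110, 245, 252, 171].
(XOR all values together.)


XOR chain: 159 ^ 56 ^ 110 ^ 245 ^ 252 ^ 171 = 107

107


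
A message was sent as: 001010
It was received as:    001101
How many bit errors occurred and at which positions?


XOR: 000111

3 error(s) at position(s): 3, 4, 5


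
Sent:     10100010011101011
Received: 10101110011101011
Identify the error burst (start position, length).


XOR: 00001100000000000

Burst at position 4, length 2


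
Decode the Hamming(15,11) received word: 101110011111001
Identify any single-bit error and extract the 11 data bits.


Syndrome = 0: no error detected

Data: 11001111001 (no errors)


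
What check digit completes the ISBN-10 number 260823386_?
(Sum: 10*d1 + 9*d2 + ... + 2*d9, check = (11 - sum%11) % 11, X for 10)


Weighted sum: 205
205 mod 11 = 7

Check digit: 4


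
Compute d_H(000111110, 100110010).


XOR: 100001100
Count of 1s: 3

3


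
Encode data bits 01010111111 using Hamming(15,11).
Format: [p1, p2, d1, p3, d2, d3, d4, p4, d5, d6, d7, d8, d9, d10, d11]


Parity bits: p1=1, p2=1, p3=0, p4=0

110010100111111


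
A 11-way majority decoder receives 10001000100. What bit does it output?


Ones: 3 out of 11
Threshold: 6

0 (3/11 voted 1)


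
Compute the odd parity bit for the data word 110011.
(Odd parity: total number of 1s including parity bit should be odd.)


Number of 1s in data: 4
Parity bit: 1

1


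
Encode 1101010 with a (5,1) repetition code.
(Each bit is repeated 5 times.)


Each bit -> 5 copies

11111111110000011111000001111100000


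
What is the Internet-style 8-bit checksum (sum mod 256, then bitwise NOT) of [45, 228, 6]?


Sum = 279 mod 256 = 23
Complement = 232

232


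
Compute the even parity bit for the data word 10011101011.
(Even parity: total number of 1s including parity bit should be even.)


Number of 1s in data: 7
Parity bit: 1

1


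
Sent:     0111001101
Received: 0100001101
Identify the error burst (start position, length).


XOR: 0011000000

Burst at position 2, length 2


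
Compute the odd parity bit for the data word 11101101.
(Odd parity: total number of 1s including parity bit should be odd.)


Number of 1s in data: 6
Parity bit: 1

1


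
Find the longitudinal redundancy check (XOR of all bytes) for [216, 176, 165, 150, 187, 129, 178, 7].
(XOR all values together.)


XOR chain: 216 ^ 176 ^ 165 ^ 150 ^ 187 ^ 129 ^ 178 ^ 7 = 212

212


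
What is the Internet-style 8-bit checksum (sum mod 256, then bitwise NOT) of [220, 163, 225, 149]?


Sum = 757 mod 256 = 245
Complement = 10

10


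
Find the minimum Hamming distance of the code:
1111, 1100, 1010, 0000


Comparing all pairs, minimum distance: 2
Can detect 1 errors, correct 0 errors

2


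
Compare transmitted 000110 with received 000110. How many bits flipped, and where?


XOR: 000000

0 errors (received matches sent)


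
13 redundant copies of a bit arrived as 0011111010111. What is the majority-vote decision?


Ones: 9 out of 13
Threshold: 7

1 (9/13 voted 1)


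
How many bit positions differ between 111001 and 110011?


XOR: 001010
Count of 1s: 2

2


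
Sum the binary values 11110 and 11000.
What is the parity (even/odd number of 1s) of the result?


11110 = 30
11000 = 24
Sum = 54 = 110110
1s count = 4

even parity (4 ones in 110110)


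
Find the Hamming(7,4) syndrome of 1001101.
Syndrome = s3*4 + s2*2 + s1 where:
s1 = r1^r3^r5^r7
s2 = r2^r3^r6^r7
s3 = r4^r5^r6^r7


s1=1, s2=1, s3=1

Syndrome = 7 (error at position 7)


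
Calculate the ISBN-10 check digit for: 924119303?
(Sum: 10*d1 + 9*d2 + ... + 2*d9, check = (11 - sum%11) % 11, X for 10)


Weighted sum: 216
216 mod 11 = 7

Check digit: 4


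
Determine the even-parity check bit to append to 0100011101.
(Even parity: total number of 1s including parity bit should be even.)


Number of 1s in data: 5
Parity bit: 1

1


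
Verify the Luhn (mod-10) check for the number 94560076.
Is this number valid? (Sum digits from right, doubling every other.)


Luhn sum = 31
31 mod 10 = 1

Invalid (Luhn sum mod 10 = 1)


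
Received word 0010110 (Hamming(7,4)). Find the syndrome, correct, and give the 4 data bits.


Syndrome = 0: no error detected

Data: 1110 (no errors)


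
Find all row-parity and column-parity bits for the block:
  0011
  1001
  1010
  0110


Row parities: 0000
Column parities: 0110

Row P: 0000, Col P: 0110, Corner: 0


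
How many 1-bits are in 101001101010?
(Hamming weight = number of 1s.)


Counting 1s in 101001101010

6


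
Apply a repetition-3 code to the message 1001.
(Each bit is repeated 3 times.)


Each bit -> 3 copies

111000000111


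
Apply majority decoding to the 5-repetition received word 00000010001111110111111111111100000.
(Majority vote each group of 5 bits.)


Groups: 00000, 01000, 11111, 10111, 11111, 11111, 00000
Majority votes: 0011110

0011110


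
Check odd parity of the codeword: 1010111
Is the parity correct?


Number of 1s: 5

Yes, parity is correct (5 ones)


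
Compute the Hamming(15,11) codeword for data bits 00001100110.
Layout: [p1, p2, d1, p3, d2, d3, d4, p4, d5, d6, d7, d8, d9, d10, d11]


Parity bits: p1=0, p2=0, p3=0, p4=0

000000001100110


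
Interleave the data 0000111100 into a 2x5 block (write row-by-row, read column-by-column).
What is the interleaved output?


Matrix:
  00001
  11100
Read columns: 0101010010

0101010010


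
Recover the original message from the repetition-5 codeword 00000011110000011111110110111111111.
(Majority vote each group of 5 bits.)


Groups: 00000, 01111, 00000, 11111, 11011, 01111, 11111
Majority votes: 0101111

0101111


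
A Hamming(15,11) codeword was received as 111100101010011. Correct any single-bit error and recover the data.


Syndrome = 0: no error detected

Data: 10011010011 (no errors)


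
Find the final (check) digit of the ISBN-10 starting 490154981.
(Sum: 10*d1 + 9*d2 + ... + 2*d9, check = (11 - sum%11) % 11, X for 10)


Weighted sum: 240
240 mod 11 = 9

Check digit: 2


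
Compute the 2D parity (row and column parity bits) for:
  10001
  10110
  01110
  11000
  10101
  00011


Row parities: 011010
Column parities: 00111

Row P: 011010, Col P: 00111, Corner: 1


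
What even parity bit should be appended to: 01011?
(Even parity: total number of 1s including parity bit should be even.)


Number of 1s in data: 3
Parity bit: 1

1


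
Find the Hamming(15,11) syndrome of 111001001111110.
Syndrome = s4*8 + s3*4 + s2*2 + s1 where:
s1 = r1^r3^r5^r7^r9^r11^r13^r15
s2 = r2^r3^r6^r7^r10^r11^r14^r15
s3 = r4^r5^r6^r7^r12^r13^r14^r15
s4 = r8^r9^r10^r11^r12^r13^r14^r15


s1=1, s2=0, s3=0, s4=0

Syndrome = 1 (error at position 1)


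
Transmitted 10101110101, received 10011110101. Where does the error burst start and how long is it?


XOR: 00110000000

Burst at position 2, length 2


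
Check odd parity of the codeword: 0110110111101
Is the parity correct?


Number of 1s: 9

Yes, parity is correct (9 ones)


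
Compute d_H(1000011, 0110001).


XOR: 1110010
Count of 1s: 4

4


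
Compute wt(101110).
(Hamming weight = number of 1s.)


Counting 1s in 101110

4


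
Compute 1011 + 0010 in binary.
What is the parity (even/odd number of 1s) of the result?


1011 = 11
0010 = 2
Sum = 13 = 1101
1s count = 3

odd parity (3 ones in 1101)


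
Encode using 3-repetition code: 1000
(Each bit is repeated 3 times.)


Each bit -> 3 copies

111000000000


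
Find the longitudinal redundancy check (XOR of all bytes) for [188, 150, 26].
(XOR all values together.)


XOR chain: 188 ^ 150 ^ 26 = 48

48


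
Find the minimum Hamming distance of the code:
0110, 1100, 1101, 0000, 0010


Comparing all pairs, minimum distance: 1
Can detect 0 errors, correct 0 errors

1


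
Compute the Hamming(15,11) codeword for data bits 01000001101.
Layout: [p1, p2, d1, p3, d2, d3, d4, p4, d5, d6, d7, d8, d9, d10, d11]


Parity bits: p1=1, p2=1, p3=0, p4=1

110010010001101


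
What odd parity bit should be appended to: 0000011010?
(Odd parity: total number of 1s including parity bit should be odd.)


Number of 1s in data: 3
Parity bit: 0

0


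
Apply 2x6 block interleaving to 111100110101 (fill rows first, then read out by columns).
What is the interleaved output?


Matrix:
  111100
  110101
Read columns: 111110110001

111110110001


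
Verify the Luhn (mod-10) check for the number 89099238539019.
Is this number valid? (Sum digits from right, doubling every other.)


Luhn sum = 74
74 mod 10 = 4

Invalid (Luhn sum mod 10 = 4)


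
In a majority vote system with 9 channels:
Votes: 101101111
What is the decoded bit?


Ones: 7 out of 9
Threshold: 5

1 (7/9 voted 1)


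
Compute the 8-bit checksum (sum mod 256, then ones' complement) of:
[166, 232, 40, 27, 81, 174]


Sum = 720 mod 256 = 208
Complement = 47

47


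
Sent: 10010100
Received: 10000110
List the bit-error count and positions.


XOR: 00010010

2 error(s) at position(s): 3, 6


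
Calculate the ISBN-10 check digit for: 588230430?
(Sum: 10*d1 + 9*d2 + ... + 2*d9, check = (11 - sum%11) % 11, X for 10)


Weighted sum: 243
243 mod 11 = 1

Check digit: X


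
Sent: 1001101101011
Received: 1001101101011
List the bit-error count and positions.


XOR: 0000000000000

0 errors (received matches sent)


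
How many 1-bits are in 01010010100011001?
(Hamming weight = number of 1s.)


Counting 1s in 01010010100011001

7


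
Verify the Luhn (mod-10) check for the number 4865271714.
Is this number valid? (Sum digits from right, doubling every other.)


Luhn sum = 50
50 mod 10 = 0

Valid (Luhn sum mod 10 = 0)


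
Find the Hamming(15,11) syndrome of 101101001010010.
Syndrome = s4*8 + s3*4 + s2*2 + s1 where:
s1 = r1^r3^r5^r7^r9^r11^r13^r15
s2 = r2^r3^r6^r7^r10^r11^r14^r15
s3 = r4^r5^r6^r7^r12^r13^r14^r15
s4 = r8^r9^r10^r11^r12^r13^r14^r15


s1=0, s2=0, s3=1, s4=1

Syndrome = 12 (error at position 12)


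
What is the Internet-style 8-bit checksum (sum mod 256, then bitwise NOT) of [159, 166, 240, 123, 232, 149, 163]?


Sum = 1232 mod 256 = 208
Complement = 47

47


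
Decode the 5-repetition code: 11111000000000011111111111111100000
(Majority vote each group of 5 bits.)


Groups: 11111, 00000, 00000, 11111, 11111, 11111, 00000
Majority votes: 1001110

1001110


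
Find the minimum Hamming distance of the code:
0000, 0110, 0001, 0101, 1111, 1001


Comparing all pairs, minimum distance: 1
Can detect 0 errors, correct 0 errors

1


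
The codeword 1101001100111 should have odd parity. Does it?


Number of 1s: 8

No, parity error (8 ones)


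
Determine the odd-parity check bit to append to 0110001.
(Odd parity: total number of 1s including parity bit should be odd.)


Number of 1s in data: 3
Parity bit: 0

0


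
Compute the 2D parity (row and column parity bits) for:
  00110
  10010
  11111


Row parities: 001
Column parities: 01011

Row P: 001, Col P: 01011, Corner: 1


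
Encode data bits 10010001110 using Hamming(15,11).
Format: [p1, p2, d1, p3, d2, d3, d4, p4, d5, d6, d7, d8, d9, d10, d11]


Parity bits: p1=1, p2=1, p3=0, p4=1

111000110001110


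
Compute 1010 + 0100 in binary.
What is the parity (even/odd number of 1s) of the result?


1010 = 10
0100 = 4
Sum = 14 = 1110
1s count = 3

odd parity (3 ones in 1110)


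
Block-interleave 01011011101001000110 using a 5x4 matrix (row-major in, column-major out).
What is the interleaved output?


Matrix:
  0101
  1011
  1010
  0100
  0110
Read columns: 01100100110110111000

01100100110110111000


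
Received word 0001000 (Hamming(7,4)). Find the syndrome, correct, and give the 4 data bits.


Syndrome = 4: error at position 4

Data: 0000 (corrected bit 4)


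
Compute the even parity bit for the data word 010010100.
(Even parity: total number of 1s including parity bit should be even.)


Number of 1s in data: 3
Parity bit: 1

1


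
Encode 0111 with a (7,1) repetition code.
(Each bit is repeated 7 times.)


Each bit -> 7 copies

0000000111111111111111111111


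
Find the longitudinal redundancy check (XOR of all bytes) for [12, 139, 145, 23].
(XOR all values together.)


XOR chain: 12 ^ 139 ^ 145 ^ 23 = 1

1


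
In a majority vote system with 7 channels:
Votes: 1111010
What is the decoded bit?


Ones: 5 out of 7
Threshold: 4

1 (5/7 voted 1)


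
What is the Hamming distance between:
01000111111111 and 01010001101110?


XOR: 00010110010001
Count of 1s: 5

5


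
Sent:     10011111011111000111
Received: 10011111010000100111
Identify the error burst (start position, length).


XOR: 00000000001111100000

Burst at position 10, length 5


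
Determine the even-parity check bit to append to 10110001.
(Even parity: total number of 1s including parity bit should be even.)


Number of 1s in data: 4
Parity bit: 0

0


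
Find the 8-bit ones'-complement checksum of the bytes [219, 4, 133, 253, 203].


Sum = 812 mod 256 = 44
Complement = 211

211


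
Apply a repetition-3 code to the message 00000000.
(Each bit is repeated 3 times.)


Each bit -> 3 copies

000000000000000000000000


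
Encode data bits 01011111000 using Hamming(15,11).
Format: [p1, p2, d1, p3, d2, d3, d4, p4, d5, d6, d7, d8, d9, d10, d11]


Parity bits: p1=0, p2=1, p3=1, p4=0

010110101111000


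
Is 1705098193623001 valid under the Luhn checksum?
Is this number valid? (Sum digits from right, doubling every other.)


Luhn sum = 55
55 mod 10 = 5

Invalid (Luhn sum mod 10 = 5)


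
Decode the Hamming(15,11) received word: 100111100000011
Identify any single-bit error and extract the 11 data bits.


Syndrome = 0: no error detected

Data: 01110000011 (no errors)


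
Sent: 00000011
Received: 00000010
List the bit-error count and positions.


XOR: 00000001

1 error(s) at position(s): 7


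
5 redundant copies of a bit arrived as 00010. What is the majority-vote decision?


Ones: 1 out of 5
Threshold: 3

0 (1/5 voted 1)


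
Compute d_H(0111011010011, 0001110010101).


XOR: 0110101000110
Count of 1s: 6

6


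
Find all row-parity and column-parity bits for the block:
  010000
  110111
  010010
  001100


Row parities: 1100
Column parities: 111001

Row P: 1100, Col P: 111001, Corner: 0


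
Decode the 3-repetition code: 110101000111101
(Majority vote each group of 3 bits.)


Groups: 110, 101, 000, 111, 101
Majority votes: 11011

11011


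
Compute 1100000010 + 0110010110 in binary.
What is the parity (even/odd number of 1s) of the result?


1100000010 = 770
0110010110 = 406
Sum = 1176 = 10010011000
1s count = 4

even parity (4 ones in 10010011000)


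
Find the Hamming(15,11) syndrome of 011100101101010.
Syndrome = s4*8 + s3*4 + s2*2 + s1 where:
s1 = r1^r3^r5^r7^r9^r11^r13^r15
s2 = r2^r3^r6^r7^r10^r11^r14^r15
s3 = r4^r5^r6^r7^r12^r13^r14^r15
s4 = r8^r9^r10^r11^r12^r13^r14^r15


s1=1, s2=1, s3=0, s4=0

Syndrome = 3 (error at position 3)


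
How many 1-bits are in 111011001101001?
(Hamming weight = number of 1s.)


Counting 1s in 111011001101001

9


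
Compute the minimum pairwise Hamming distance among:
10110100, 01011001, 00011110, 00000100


Comparing all pairs, minimum distance: 3
Can detect 2 errors, correct 1 errors

3


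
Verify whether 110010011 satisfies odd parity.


Number of 1s: 5

Yes, parity is correct (5 ones)


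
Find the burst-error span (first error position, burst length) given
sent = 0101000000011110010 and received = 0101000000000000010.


XOR: 0000000000011110000

Burst at position 11, length 4


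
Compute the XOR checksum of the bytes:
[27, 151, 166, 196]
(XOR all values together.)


XOR chain: 27 ^ 151 ^ 166 ^ 196 = 238

238


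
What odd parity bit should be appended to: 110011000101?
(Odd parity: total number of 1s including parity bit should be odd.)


Number of 1s in data: 6
Parity bit: 1

1


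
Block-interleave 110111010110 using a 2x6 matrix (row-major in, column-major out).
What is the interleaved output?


Matrix:
  110111
  010110
Read columns: 101100111110

101100111110


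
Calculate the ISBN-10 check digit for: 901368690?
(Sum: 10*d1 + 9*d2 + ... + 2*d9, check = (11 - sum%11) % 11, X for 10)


Weighted sum: 246
246 mod 11 = 4

Check digit: 7


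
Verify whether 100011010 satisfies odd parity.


Number of 1s: 4

No, parity error (4 ones)


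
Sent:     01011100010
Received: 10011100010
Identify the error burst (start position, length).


XOR: 11000000000

Burst at position 0, length 2


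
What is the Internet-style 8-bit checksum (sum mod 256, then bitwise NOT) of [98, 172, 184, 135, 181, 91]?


Sum = 861 mod 256 = 93
Complement = 162

162


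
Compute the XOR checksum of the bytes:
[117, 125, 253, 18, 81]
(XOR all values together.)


XOR chain: 117 ^ 125 ^ 253 ^ 18 ^ 81 = 182

182


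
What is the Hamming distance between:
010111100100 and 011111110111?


XOR: 001000010011
Count of 1s: 4

4


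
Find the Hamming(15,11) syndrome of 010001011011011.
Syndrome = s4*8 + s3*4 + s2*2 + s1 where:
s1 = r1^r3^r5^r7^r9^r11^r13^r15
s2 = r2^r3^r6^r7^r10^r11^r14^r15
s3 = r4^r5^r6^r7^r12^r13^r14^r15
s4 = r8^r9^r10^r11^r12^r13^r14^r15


s1=1, s2=1, s3=0, s4=0

Syndrome = 3 (error at position 3)


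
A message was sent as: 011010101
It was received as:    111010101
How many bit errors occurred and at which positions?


XOR: 100000000

1 error(s) at position(s): 0


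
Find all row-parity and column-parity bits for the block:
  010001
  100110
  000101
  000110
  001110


Row parities: 01001
Column parities: 111010

Row P: 01001, Col P: 111010, Corner: 0


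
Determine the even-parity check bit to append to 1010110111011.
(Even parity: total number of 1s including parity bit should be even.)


Number of 1s in data: 9
Parity bit: 1

1


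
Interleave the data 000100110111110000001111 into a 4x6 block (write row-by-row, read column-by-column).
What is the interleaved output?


Matrix:
  000100
  110111
  110000
  001111
Read columns: 011001100001110101010101

011001100001110101010101


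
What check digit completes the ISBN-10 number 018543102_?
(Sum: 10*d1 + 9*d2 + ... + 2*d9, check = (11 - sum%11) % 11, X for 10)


Weighted sum: 155
155 mod 11 = 1

Check digit: X


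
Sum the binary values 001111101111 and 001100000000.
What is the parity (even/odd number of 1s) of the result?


001111101111 = 1007
001100000000 = 768
Sum = 1775 = 11011101111
1s count = 9

odd parity (9 ones in 11011101111)


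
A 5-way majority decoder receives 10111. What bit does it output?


Ones: 4 out of 5
Threshold: 3

1 (4/5 voted 1)


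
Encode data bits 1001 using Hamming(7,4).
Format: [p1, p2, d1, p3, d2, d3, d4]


Parity bits: p1=0, p2=0, p3=1

0011001


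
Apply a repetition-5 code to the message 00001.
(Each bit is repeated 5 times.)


Each bit -> 5 copies

0000000000000000000011111


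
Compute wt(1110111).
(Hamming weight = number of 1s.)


Counting 1s in 1110111

6


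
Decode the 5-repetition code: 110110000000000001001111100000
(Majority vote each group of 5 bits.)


Groups: 11011, 00000, 00000, 00100, 11111, 00000
Majority votes: 100010

100010


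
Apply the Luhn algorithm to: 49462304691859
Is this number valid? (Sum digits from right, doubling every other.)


Luhn sum = 74
74 mod 10 = 4

Invalid (Luhn sum mod 10 = 4)


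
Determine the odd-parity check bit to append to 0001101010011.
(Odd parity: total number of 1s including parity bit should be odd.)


Number of 1s in data: 6
Parity bit: 1

1


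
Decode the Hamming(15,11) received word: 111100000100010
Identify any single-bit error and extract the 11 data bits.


Syndrome = 0: no error detected

Data: 10000100010 (no errors)


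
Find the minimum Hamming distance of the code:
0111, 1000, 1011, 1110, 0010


Comparing all pairs, minimum distance: 2
Can detect 1 errors, correct 0 errors

2


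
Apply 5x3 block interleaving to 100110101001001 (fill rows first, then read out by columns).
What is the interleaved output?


Matrix:
  100
  110
  101
  001
  001
Read columns: 111000100000111

111000100000111


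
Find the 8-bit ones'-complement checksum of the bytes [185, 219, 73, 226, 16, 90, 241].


Sum = 1050 mod 256 = 26
Complement = 229

229


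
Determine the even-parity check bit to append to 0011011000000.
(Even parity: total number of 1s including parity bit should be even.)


Number of 1s in data: 4
Parity bit: 0

0


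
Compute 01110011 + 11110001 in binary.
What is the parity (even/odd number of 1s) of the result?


01110011 = 115
11110001 = 241
Sum = 356 = 101100100
1s count = 4

even parity (4 ones in 101100100)


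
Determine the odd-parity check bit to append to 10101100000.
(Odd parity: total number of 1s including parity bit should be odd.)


Number of 1s in data: 4
Parity bit: 1

1


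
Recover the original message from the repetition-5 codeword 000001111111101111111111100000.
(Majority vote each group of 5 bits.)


Groups: 00000, 11111, 11101, 11111, 11111, 00000
Majority votes: 011110

011110


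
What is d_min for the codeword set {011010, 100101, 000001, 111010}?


Comparing all pairs, minimum distance: 1
Can detect 0 errors, correct 0 errors

1


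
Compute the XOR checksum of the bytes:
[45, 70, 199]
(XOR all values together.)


XOR chain: 45 ^ 70 ^ 199 = 172

172


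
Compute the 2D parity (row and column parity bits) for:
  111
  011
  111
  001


Row parities: 1011
Column parities: 010

Row P: 1011, Col P: 010, Corner: 1


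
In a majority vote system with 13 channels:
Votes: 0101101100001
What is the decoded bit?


Ones: 6 out of 13
Threshold: 7

0 (6/13 voted 1)


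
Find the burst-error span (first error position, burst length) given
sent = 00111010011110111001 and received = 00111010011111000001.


XOR: 00000000000001111000

Burst at position 13, length 4


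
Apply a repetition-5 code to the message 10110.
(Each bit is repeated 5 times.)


Each bit -> 5 copies

1111100000111111111100000


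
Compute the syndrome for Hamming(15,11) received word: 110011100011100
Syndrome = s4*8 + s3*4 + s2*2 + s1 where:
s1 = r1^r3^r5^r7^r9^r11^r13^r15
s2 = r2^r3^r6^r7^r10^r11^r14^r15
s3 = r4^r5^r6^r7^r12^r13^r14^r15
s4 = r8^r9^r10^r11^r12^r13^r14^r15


s1=1, s2=0, s3=1, s4=1

Syndrome = 13 (error at position 13)


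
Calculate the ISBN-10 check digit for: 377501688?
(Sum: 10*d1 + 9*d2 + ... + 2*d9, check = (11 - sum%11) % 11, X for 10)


Weighted sum: 253
253 mod 11 = 0

Check digit: 0


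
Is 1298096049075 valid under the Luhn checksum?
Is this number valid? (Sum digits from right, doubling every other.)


Luhn sum = 59
59 mod 10 = 9

Invalid (Luhn sum mod 10 = 9)


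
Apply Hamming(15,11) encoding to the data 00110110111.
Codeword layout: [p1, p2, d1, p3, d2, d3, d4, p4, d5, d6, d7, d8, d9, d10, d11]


Parity bits: p1=0, p2=0, p3=1, p4=1

000101110110111


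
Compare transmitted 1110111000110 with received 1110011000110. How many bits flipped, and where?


XOR: 0000100000000

1 error(s) at position(s): 4


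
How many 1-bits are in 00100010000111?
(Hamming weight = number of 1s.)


Counting 1s in 00100010000111

5


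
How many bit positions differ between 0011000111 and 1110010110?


XOR: 1101010001
Count of 1s: 5

5


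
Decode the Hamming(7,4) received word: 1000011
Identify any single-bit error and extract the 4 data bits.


Syndrome = 0: no error detected

Data: 0011 (no errors)


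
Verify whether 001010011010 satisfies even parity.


Number of 1s: 5

No, parity error (5 ones)


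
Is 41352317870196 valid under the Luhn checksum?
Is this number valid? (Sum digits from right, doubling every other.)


Luhn sum = 66
66 mod 10 = 6

Invalid (Luhn sum mod 10 = 6)


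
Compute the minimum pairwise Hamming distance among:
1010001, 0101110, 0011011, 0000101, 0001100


Comparing all pairs, minimum distance: 2
Can detect 1 errors, correct 0 errors

2


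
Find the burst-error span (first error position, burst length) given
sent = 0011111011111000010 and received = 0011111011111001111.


XOR: 0000000000000001101

Burst at position 15, length 4


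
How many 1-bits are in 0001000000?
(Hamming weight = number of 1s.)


Counting 1s in 0001000000

1


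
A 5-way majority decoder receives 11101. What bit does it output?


Ones: 4 out of 5
Threshold: 3

1 (4/5 voted 1)


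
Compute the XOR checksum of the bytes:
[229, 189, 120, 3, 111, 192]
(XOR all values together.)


XOR chain: 229 ^ 189 ^ 120 ^ 3 ^ 111 ^ 192 = 140

140


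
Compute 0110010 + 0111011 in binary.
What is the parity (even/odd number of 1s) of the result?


0110010 = 50
0111011 = 59
Sum = 109 = 1101101
1s count = 5

odd parity (5 ones in 1101101)


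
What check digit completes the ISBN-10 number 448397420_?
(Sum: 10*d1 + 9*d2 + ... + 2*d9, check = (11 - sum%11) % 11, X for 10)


Weighted sum: 272
272 mod 11 = 8

Check digit: 3


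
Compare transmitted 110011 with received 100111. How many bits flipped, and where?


XOR: 010100

2 error(s) at position(s): 1, 3


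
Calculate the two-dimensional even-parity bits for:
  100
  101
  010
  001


Row parities: 1011
Column parities: 010

Row P: 1011, Col P: 010, Corner: 1


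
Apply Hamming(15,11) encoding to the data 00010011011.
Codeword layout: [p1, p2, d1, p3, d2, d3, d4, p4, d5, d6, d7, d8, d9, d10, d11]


Parity bits: p1=1, p2=0, p3=0, p4=0

100000100011011


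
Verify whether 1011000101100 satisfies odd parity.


Number of 1s: 6

No, parity error (6 ones)


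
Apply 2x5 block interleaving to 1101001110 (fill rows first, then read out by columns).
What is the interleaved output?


Matrix:
  11010
  01110
Read columns: 1011011100

1011011100


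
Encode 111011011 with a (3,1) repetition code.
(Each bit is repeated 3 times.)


Each bit -> 3 copies

111111111000111111000111111


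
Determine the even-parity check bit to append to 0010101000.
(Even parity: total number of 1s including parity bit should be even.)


Number of 1s in data: 3
Parity bit: 1

1


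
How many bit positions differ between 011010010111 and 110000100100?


XOR: 101010110011
Count of 1s: 7

7


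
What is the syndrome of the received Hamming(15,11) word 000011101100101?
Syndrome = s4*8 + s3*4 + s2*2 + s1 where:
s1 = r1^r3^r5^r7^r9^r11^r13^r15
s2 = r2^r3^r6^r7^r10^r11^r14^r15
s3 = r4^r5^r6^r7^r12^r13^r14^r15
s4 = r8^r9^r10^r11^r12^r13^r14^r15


s1=1, s2=0, s3=1, s4=0

Syndrome = 5 (error at position 5)


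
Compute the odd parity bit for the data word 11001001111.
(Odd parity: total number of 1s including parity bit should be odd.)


Number of 1s in data: 7
Parity bit: 0

0


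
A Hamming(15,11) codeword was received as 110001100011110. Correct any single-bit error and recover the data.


Syndrome = 6: error at position 6

Data: 00010011110 (corrected bit 6)


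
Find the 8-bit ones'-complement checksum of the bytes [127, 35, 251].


Sum = 413 mod 256 = 157
Complement = 98

98


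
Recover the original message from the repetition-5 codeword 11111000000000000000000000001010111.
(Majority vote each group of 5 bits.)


Groups: 11111, 00000, 00000, 00000, 00000, 00010, 10111
Majority votes: 1000001

1000001


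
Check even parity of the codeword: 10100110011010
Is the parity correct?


Number of 1s: 7

No, parity error (7 ones)


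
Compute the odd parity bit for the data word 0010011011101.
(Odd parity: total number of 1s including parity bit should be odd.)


Number of 1s in data: 7
Parity bit: 0

0


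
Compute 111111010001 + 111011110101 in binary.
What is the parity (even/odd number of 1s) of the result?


111111010001 = 4049
111011110101 = 3829
Sum = 7878 = 1111011000110
1s count = 8

even parity (8 ones in 1111011000110)


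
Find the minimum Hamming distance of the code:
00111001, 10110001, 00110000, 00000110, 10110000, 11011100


Comparing all pairs, minimum distance: 1
Can detect 0 errors, correct 0 errors

1


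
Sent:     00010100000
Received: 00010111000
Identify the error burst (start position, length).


XOR: 00000011000

Burst at position 6, length 2


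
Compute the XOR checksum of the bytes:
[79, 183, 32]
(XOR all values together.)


XOR chain: 79 ^ 183 ^ 32 = 216

216


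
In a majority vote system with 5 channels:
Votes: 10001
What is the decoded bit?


Ones: 2 out of 5
Threshold: 3

0 (2/5 voted 1)


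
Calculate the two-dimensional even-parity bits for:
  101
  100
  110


Row parities: 010
Column parities: 111

Row P: 010, Col P: 111, Corner: 1


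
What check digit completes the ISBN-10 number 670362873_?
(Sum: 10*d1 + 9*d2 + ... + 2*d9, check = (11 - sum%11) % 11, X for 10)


Weighted sum: 249
249 mod 11 = 7

Check digit: 4


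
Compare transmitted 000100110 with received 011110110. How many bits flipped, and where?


XOR: 011010000

3 error(s) at position(s): 1, 2, 4


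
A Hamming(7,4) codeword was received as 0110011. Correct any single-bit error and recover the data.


Syndrome = 0: no error detected

Data: 1011 (no errors)


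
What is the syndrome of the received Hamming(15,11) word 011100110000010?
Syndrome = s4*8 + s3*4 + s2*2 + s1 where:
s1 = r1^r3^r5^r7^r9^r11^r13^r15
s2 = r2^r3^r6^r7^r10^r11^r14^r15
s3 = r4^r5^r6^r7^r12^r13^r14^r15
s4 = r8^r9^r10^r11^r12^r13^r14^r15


s1=0, s2=0, s3=1, s4=0

Syndrome = 4 (error at position 4)


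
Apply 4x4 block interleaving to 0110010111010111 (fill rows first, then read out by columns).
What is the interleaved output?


Matrix:
  0110
  0101
  1101
  0111
Read columns: 0010111110010111

0010111110010111


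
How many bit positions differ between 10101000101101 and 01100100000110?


XOR: 11001100101011
Count of 1s: 8

8


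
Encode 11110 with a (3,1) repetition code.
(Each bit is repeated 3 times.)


Each bit -> 3 copies

111111111111000


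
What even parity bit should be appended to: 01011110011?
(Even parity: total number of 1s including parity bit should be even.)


Number of 1s in data: 7
Parity bit: 1

1


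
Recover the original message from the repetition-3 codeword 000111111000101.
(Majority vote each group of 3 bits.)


Groups: 000, 111, 111, 000, 101
Majority votes: 01101

01101


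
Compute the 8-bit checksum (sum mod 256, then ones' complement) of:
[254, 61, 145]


Sum = 460 mod 256 = 204
Complement = 51

51


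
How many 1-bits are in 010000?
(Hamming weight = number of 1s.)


Counting 1s in 010000

1


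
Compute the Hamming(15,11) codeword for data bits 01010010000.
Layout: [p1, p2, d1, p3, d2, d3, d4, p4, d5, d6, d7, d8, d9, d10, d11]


Parity bits: p1=1, p2=0, p3=0, p4=1

100010110010000


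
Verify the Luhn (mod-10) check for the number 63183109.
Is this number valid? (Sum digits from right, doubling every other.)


Luhn sum = 32
32 mod 10 = 2

Invalid (Luhn sum mod 10 = 2)


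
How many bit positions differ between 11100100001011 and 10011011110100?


XOR: 01111111111111
Count of 1s: 13

13


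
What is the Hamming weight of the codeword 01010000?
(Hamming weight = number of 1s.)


Counting 1s in 01010000

2


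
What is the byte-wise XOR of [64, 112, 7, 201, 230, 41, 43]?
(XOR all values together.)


XOR chain: 64 ^ 112 ^ 7 ^ 201 ^ 230 ^ 41 ^ 43 = 26

26


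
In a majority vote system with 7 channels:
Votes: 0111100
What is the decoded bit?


Ones: 4 out of 7
Threshold: 4

1 (4/7 voted 1)


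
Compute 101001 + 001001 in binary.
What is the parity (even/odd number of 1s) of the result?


101001 = 41
001001 = 9
Sum = 50 = 110010
1s count = 3

odd parity (3 ones in 110010)


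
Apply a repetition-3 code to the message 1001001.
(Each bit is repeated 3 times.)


Each bit -> 3 copies

111000000111000000111
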